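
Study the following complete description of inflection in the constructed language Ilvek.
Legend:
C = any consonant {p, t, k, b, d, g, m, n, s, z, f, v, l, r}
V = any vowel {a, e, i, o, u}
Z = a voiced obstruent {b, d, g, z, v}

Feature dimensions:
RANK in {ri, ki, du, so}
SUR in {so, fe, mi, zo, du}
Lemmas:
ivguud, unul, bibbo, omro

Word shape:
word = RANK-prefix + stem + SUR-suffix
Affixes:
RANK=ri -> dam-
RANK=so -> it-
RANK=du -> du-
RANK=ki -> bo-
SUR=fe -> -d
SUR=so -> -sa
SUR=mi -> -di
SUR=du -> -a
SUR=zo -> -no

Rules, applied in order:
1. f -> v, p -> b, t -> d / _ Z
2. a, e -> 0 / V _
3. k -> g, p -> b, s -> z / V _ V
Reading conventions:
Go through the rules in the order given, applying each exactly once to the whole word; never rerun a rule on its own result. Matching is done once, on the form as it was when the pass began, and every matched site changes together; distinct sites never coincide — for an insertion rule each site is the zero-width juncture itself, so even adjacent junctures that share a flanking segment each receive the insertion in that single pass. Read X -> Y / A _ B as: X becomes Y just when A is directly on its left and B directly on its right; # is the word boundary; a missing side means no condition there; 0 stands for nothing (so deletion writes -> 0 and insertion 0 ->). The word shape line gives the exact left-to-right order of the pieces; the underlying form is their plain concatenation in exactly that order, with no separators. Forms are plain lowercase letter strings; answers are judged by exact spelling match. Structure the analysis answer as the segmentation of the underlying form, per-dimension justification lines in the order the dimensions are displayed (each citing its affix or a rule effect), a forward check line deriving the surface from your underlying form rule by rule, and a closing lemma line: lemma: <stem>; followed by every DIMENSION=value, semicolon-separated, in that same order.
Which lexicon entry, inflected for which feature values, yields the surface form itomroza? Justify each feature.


underlying: it-omro-sa
RANK=so - signalled by the affix it-
SUR=so - signalled by the affix -sa
check: itomrosa -> itomrosa -> itomrosa -> itomroza
lemma: omro; RANK=so; SUR=so


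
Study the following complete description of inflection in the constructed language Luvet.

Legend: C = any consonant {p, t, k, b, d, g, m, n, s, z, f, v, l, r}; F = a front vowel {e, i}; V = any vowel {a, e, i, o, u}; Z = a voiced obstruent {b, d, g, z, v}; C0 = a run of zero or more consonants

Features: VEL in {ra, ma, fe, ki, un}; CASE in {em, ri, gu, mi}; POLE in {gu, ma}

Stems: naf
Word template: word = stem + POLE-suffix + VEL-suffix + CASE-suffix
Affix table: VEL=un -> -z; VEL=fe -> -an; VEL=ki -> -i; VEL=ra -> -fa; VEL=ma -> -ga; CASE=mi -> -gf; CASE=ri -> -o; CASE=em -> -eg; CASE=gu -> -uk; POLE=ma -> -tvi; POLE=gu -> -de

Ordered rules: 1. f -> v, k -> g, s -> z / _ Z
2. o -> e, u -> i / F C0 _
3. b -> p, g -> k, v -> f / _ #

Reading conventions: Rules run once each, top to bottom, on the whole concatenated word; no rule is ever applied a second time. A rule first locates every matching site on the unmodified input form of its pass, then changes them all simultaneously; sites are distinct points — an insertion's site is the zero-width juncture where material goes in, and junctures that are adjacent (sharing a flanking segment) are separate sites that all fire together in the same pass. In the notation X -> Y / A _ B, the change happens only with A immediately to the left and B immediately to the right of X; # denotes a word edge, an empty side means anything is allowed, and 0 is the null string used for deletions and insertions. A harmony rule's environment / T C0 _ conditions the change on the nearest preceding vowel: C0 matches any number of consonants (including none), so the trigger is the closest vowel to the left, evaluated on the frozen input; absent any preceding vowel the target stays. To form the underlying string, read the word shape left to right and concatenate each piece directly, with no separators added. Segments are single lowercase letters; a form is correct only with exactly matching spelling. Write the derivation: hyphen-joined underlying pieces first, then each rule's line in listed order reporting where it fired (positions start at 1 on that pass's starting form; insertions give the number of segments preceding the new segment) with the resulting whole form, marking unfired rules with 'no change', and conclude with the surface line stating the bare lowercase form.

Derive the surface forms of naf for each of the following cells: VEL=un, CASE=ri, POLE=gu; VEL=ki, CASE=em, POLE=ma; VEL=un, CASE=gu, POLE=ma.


cell VEL=un, CASE=ri, POLE=gu:
underlying: naf-de-z-o
1. f -> v, k -> g, s -> z / _ Z: fires at position(s) 3: navdezo
2. o -> e, u -> i / F C0 _: fires at position(s) 7: navdeze
3. b -> p, g -> k, v -> f / _ #: no change
surface: navdeze

cell VEL=ki, CASE=em, POLE=ma:
underlying: naf-tvi-i-eg
1. f -> v, k -> g, s -> z / _ Z: no change
2. o -> e, u -> i / F C0 _: no change
3. b -> p, g -> k, v -> f / _ #: fires at position(s) 9: naftviiek
surface: naftviiek

cell VEL=un, CASE=gu, POLE=ma:
underlying: naf-tvi-z-uk
1. f -> v, k -> g, s -> z / _ Z: no change
2. o -> e, u -> i / F C0 _: fires at position(s) 8: naftvizik
3. b -> p, g -> k, v -> f / _ #: no change
surface: naftvizik


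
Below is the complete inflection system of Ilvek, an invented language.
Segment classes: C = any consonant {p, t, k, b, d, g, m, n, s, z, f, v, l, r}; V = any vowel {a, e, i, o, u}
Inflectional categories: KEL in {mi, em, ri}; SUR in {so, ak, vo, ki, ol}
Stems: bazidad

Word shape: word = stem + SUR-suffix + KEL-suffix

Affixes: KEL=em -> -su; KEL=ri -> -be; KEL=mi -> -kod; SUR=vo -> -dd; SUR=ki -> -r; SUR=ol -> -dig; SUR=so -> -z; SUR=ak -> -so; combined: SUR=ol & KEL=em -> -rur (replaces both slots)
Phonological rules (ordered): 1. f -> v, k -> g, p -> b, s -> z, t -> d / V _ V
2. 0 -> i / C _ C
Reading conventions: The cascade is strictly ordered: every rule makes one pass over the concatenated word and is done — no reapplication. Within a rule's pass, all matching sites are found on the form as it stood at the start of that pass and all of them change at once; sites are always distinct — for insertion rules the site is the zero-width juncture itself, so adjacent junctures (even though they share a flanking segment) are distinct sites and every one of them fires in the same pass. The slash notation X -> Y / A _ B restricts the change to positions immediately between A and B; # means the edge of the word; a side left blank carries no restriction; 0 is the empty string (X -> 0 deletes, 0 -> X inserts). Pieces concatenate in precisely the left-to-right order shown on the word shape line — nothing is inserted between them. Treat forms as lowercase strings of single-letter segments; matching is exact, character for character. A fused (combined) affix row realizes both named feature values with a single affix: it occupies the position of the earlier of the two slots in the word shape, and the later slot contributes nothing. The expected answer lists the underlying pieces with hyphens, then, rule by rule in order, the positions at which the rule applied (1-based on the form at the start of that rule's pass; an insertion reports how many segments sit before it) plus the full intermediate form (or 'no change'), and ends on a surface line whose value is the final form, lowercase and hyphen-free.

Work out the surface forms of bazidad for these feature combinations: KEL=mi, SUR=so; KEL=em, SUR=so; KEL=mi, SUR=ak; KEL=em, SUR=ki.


cell KEL=mi, SUR=so:
underlying: bazidad-z-kod
1. f -> v, k -> g, p -> b, s -> z, t -> d / V _ V: no change
2. 0 -> i / C _ C: inserts after position(s) 7, 8: bazidadizikod
surface: bazidadizikod

cell KEL=em, SUR=so:
underlying: bazidad-z-su
1. f -> v, k -> g, p -> b, s -> z, t -> d / V _ V: no change
2. 0 -> i / C _ C: inserts after position(s) 7, 8: bazidadizisu
surface: bazidadizisu

cell KEL=mi, SUR=ak:
underlying: bazidad-so-kod
1. f -> v, k -> g, p -> b, s -> z, t -> d / V _ V: fires at position(s) 10: bazidadsogod
2. 0 -> i / C _ C: inserts after position(s) 7: bazidadisogod
surface: bazidadisogod

cell KEL=em, SUR=ki:
underlying: bazidad-r-su
1. f -> v, k -> g, p -> b, s -> z, t -> d / V _ V: no change
2. 0 -> i / C _ C: inserts after position(s) 7, 8: bazidadirisu
surface: bazidadirisu


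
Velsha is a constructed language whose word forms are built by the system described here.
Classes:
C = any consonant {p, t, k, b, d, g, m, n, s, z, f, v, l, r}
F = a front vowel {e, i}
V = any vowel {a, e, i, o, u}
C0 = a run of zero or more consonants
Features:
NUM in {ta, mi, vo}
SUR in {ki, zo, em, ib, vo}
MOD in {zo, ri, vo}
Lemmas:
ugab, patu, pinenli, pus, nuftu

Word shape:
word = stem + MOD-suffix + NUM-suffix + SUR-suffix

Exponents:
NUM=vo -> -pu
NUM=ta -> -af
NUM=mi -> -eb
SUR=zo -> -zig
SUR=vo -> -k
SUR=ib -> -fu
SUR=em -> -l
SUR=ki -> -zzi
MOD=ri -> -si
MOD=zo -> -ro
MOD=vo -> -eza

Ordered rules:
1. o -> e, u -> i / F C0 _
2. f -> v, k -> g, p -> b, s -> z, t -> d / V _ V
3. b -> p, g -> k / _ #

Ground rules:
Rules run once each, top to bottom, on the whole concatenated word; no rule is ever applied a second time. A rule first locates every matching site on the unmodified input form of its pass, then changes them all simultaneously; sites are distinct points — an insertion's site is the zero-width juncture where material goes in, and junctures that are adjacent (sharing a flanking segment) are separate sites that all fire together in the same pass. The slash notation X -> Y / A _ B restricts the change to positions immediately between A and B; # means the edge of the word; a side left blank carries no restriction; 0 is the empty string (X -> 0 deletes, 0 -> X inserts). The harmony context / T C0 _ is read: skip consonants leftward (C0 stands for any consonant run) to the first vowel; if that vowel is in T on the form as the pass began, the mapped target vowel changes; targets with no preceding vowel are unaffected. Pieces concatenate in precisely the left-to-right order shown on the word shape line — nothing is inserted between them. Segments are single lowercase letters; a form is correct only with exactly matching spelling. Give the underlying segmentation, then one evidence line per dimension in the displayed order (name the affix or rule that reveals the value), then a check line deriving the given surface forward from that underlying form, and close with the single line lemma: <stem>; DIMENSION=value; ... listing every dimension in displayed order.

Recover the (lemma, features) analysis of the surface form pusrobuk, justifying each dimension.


underlying: pus-ro-pu-k
NUM=vo - signalled by the affix -pu
SUR=vo - signalled by the affix -k
MOD=zo - signalled by the affix -ro
check: pusropuk -> pusropuk -> pusrobuk -> pusrobuk
lemma: pus; NUM=vo; SUR=vo; MOD=zo


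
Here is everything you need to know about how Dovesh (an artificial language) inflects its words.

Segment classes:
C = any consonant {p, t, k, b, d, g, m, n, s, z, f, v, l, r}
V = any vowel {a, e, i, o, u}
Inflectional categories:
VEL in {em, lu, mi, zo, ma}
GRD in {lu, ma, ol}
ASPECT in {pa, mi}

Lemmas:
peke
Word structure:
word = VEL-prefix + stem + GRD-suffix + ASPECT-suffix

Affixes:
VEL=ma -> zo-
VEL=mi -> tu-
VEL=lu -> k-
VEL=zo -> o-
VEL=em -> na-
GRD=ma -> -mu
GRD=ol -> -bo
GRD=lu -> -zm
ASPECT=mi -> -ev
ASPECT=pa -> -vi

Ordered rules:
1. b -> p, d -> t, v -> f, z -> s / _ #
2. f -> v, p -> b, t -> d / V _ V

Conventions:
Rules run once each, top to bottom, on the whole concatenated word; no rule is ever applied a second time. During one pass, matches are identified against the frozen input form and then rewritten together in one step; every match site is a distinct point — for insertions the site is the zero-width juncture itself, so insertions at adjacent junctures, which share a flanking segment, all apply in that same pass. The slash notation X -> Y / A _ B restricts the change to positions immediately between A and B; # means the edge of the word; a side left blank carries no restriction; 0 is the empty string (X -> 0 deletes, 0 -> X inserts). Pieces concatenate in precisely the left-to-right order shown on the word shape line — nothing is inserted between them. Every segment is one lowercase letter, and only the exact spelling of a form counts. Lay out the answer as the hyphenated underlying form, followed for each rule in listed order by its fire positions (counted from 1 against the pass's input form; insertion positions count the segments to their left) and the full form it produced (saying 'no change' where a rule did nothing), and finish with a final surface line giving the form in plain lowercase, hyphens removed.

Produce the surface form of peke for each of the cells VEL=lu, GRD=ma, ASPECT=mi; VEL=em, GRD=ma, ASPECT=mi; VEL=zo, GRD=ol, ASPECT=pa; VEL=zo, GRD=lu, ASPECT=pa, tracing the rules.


cell VEL=lu, GRD=ma, ASPECT=mi:
underlying: k-peke-mu-ev
1. b -> p, d -> t, v -> f, z -> s / _ #: fires at position(s) 9: kpekemuef
2. f -> v, p -> b, t -> d / V _ V: no change
surface: kpekemuef

cell VEL=em, GRD=ma, ASPECT=mi:
underlying: na-peke-mu-ev
1. b -> p, d -> t, v -> f, z -> s / _ #: fires at position(s) 10: napekemuef
2. f -> v, p -> b, t -> d / V _ V: fires at position(s) 3: nabekemuef
surface: nabekemuef

cell VEL=zo, GRD=ol, ASPECT=pa:
underlying: o-peke-bo-vi
1. b -> p, d -> t, v -> f, z -> s / _ #: no change
2. f -> v, p -> b, t -> d / V _ V: fires at position(s) 2: obekebovi
surface: obekebovi

cell VEL=zo, GRD=lu, ASPECT=pa:
underlying: o-peke-zm-vi
1. b -> p, d -> t, v -> f, z -> s / _ #: no change
2. f -> v, p -> b, t -> d / V _ V: fires at position(s) 2: obekezmvi
surface: obekezmvi


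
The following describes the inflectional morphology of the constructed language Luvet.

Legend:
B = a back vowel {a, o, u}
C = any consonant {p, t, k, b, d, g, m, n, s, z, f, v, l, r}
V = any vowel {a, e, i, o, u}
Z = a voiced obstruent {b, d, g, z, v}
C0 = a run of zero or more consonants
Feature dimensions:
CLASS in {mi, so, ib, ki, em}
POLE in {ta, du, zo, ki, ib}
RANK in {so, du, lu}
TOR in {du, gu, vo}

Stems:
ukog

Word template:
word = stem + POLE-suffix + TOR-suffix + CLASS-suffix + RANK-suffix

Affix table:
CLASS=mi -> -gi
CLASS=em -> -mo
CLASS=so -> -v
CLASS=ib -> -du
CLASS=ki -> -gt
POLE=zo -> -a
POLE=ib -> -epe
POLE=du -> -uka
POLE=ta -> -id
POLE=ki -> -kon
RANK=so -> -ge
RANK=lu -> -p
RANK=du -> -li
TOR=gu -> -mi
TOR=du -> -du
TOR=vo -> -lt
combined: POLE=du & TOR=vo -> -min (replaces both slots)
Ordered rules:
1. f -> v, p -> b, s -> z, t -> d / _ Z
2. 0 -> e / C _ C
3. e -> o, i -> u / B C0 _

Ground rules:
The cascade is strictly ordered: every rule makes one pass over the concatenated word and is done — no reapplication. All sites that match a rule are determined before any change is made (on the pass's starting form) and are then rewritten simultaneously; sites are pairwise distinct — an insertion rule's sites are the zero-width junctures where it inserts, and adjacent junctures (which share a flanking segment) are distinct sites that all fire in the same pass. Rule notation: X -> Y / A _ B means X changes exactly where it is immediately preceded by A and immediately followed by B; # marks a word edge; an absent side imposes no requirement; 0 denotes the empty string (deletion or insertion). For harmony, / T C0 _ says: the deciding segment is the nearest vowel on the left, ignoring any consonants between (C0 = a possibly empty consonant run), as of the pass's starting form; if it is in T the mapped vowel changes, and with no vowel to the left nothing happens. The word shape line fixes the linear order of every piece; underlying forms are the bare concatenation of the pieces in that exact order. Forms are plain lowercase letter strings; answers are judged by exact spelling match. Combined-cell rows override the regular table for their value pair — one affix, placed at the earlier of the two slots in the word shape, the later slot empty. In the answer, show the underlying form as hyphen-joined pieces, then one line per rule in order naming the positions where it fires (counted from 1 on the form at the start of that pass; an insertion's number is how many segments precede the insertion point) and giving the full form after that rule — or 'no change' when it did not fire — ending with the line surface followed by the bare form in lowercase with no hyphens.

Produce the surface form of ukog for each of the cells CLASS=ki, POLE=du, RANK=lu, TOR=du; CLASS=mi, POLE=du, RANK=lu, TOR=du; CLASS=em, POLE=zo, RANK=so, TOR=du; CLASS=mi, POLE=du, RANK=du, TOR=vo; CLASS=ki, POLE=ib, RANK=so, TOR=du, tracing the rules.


cell CLASS=ki, POLE=du, RANK=lu, TOR=du:
underlying: ukog-uka-du-gt-p
1. f -> v, p -> b, s -> z, t -> d / _ Z: no change
2. 0 -> e / C _ C: inserts after position(s) 10, 11: ukogukadugetep
3. e -> o, i -> u / B C0 _: fires at position(s) 11: ukogukadugotep
surface: ukogukadugotep

cell CLASS=mi, POLE=du, RANK=lu, TOR=du:
underlying: ukog-uka-du-gi-p
1. f -> v, p -> b, s -> z, t -> d / _ Z: no change
2. 0 -> e / C _ C: no change
3. e -> o, i -> u / B C0 _: fires at position(s) 11: ukogukadugup
surface: ukogukadugup

cell CLASS=em, POLE=zo, RANK=so, TOR=du:
underlying: ukog-a-du-mo-ge
1. f -> v, p -> b, s -> z, t -> d / _ Z: no change
2. 0 -> e / C _ C: no change
3. e -> o, i -> u / B C0 _: fires at position(s) 11: ukogadumogo
surface: ukogadumogo

cell CLASS=mi, POLE=du, RANK=du, TOR=vo:
underlying: ukog-min-gi-li
1. f -> v, p -> b, s -> z, t -> d / _ Z: no change
2. 0 -> e / C _ C: inserts after position(s) 4, 7: ukogeminegili
3. e -> o, i -> u / B C0 _: fires at position(s) 5: ukogominegili
surface: ukogominegili

cell CLASS=ki, POLE=ib, RANK=so, TOR=du:
underlying: ukog-epe-du-gt-ge
1. f -> v, p -> b, s -> z, t -> d / _ Z: fires at position(s) 11: ukogepedugdge
2. 0 -> e / C _ C: inserts after position(s) 10, 11: ukogepedugedege
3. e -> o, i -> u / B C0 _: fires at position(s) 5, 11: ukogopedugodege
surface: ukogopedugodege


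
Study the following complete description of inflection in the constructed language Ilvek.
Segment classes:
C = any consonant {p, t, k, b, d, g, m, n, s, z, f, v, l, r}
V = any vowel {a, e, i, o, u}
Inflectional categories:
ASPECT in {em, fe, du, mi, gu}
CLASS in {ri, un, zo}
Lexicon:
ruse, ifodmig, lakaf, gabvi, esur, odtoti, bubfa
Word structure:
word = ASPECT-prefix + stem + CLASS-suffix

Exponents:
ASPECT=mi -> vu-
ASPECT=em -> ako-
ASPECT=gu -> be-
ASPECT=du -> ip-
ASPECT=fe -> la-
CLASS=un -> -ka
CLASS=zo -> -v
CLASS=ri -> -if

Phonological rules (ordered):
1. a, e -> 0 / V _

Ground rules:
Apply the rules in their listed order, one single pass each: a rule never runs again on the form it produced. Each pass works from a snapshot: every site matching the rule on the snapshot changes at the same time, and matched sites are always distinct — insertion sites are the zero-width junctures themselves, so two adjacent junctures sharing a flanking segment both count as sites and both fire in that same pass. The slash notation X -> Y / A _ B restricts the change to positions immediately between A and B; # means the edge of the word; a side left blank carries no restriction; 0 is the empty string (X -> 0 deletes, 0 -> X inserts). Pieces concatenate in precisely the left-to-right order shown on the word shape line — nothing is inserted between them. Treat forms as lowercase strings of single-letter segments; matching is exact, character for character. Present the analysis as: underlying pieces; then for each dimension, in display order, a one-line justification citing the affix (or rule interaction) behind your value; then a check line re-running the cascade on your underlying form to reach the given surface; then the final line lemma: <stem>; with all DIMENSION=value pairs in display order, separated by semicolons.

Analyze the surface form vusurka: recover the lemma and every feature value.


underlying: vu-esur-ka
ASPECT=mi - signalled by the affix vu-
CLASS=un - signalled by the affix -ka
check: vuesurka -> vusurka
lemma: esur; ASPECT=mi; CLASS=un


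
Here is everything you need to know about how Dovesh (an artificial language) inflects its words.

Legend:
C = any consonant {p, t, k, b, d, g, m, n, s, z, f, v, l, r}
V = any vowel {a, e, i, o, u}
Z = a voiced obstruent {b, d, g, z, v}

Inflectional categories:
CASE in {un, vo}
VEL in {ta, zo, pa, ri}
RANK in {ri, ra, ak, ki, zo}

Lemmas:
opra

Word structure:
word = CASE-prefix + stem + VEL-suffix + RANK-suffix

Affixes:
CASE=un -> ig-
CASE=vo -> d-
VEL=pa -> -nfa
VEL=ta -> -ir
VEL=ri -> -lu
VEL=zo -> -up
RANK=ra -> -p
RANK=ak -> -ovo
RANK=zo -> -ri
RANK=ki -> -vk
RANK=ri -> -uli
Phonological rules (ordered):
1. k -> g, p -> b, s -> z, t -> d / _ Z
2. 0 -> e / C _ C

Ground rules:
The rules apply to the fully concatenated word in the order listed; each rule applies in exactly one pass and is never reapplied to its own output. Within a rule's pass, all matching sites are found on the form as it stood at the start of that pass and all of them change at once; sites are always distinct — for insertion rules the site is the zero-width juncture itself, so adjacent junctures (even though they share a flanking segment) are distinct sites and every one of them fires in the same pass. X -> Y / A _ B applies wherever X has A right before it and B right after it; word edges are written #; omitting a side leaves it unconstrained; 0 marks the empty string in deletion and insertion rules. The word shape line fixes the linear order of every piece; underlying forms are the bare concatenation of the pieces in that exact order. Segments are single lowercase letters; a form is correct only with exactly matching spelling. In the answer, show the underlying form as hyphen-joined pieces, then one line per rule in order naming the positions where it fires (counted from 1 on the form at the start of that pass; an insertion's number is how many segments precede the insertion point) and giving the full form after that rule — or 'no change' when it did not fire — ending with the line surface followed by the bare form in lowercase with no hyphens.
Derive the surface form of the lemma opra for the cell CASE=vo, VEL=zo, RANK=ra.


underlying: d-opra-up-p
1. k -> g, p -> b, s -> z, t -> d / _ Z: no change
2. 0 -> e / C _ C: inserts after position(s) 3, 7: doperaupep
surface: doperaupep


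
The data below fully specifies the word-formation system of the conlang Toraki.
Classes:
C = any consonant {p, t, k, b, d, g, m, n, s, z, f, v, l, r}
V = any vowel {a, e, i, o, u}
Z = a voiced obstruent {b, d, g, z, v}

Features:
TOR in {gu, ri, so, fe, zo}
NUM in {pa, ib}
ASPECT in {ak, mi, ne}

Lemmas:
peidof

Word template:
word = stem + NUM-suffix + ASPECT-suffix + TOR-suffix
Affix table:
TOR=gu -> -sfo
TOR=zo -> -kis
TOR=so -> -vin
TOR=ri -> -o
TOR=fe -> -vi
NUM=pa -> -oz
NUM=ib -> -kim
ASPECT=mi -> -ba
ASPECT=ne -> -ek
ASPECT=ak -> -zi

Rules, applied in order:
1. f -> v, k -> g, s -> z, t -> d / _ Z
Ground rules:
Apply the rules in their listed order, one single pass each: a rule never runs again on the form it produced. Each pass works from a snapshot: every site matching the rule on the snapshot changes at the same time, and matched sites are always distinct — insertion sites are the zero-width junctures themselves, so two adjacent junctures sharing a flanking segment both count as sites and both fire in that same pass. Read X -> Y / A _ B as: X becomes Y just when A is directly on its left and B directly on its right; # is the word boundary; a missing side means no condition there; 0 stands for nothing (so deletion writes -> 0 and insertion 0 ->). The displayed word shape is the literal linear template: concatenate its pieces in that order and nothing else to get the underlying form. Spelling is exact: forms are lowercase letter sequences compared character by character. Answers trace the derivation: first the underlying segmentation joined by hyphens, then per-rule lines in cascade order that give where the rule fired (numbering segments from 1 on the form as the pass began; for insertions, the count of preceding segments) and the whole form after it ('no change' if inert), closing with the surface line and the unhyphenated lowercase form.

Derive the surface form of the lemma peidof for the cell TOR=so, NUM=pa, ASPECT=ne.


underlying: peidof-oz-ek-vin
1. f -> v, k -> g, s -> z, t -> d / _ Z: fires at position(s) 10: peidofozegvin
surface: peidofozegvin


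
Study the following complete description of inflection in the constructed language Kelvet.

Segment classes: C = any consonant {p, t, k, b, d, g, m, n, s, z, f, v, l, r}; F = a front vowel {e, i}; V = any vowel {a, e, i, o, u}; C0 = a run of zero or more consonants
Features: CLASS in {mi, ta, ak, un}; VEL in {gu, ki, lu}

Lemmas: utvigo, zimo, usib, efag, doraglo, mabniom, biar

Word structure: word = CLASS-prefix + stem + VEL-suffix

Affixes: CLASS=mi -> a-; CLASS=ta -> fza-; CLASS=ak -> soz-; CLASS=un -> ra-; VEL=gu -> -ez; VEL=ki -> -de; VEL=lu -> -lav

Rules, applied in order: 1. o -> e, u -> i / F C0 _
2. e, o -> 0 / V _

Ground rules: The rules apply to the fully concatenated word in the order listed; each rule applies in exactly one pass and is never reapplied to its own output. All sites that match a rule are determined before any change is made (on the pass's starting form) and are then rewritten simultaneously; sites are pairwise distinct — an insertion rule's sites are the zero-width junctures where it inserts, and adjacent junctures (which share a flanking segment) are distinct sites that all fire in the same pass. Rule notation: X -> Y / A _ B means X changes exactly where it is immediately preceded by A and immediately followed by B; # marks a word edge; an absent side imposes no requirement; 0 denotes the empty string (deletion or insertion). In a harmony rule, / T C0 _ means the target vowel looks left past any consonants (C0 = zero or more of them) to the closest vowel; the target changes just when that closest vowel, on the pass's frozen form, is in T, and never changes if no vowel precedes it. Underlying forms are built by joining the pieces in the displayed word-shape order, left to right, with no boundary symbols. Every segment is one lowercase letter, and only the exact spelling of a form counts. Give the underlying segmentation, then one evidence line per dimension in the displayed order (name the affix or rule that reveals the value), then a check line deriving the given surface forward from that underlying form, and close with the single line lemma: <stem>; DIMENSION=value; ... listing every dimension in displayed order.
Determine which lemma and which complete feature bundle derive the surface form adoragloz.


underlying: a-doraglo-ez
CLASS=mi - signalled by the affix a-
VEL=gu - signalled by the affix -ez
check: adoragloez -> adoragloez -> adoragloz
lemma: doraglo; CLASS=mi; VEL=gu


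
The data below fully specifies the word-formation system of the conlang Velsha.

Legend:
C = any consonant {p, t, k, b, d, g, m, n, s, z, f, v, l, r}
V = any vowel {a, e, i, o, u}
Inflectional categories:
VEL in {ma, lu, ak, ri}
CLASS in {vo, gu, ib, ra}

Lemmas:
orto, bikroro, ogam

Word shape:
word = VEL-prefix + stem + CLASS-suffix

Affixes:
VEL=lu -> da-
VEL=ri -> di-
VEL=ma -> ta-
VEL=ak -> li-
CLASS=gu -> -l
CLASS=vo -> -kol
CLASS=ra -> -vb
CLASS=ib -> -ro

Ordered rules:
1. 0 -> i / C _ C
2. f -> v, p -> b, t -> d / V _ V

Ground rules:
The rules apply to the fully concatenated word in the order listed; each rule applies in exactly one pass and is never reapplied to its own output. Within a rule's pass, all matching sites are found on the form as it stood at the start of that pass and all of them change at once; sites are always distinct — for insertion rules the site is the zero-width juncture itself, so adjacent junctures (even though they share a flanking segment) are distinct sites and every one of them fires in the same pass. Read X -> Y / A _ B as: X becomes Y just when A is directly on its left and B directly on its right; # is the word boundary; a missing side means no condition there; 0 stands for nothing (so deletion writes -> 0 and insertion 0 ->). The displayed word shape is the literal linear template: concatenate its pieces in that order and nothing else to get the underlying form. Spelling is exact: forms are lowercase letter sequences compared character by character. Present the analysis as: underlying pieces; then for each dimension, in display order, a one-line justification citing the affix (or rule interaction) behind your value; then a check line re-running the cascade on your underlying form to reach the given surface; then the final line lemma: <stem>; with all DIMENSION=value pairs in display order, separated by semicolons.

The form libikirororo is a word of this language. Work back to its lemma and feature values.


underlying: li-bikroro-ro
VEL=ak - signalled by the affix li-
CLASS=ib - signalled by the affix -ro
check: libikrororo -> libikirororo -> libikirororo
lemma: bikroro; VEL=ak; CLASS=ib


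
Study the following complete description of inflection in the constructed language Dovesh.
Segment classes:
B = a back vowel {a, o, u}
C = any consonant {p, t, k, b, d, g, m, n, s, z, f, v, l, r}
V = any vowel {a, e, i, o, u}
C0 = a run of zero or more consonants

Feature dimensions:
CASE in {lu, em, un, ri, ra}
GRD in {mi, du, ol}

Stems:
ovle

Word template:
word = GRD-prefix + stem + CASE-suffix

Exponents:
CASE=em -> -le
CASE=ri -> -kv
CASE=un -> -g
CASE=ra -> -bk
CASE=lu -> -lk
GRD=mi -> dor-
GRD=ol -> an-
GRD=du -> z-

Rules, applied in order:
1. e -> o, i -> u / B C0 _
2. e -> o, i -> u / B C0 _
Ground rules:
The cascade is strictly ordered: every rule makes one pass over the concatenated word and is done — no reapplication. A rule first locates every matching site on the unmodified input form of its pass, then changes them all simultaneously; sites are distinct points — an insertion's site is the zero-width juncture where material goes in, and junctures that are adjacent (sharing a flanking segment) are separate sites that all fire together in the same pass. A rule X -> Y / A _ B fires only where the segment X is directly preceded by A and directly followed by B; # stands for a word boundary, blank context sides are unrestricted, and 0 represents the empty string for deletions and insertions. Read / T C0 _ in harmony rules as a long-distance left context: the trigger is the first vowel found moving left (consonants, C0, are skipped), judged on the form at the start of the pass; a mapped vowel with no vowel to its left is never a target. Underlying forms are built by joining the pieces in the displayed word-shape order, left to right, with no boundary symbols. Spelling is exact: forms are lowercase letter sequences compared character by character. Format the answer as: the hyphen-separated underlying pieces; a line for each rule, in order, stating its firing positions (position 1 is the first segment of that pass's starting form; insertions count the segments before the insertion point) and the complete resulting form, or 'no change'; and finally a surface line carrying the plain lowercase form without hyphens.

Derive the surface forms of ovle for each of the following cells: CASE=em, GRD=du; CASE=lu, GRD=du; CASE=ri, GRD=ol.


cell CASE=em, GRD=du:
underlying: z-ovle-le
1. e -> o, i -> u / B C0 _: fires at position(s) 5: zovlole
2. e -> o, i -> u / B C0 _: fires at position(s) 7: zovlolo
surface: zovlolo

cell CASE=lu, GRD=du:
underlying: z-ovle-lk
1. e -> o, i -> u / B C0 _: fires at position(s) 5: zovlolk
2. e -> o, i -> u / B C0 _: no change
surface: zovlolk

cell CASE=ri, GRD=ol:
underlying: an-ovle-kv
1. e -> o, i -> u / B C0 _: fires at position(s) 6: anovlokv
2. e -> o, i -> u / B C0 _: no change
surface: anovlokv


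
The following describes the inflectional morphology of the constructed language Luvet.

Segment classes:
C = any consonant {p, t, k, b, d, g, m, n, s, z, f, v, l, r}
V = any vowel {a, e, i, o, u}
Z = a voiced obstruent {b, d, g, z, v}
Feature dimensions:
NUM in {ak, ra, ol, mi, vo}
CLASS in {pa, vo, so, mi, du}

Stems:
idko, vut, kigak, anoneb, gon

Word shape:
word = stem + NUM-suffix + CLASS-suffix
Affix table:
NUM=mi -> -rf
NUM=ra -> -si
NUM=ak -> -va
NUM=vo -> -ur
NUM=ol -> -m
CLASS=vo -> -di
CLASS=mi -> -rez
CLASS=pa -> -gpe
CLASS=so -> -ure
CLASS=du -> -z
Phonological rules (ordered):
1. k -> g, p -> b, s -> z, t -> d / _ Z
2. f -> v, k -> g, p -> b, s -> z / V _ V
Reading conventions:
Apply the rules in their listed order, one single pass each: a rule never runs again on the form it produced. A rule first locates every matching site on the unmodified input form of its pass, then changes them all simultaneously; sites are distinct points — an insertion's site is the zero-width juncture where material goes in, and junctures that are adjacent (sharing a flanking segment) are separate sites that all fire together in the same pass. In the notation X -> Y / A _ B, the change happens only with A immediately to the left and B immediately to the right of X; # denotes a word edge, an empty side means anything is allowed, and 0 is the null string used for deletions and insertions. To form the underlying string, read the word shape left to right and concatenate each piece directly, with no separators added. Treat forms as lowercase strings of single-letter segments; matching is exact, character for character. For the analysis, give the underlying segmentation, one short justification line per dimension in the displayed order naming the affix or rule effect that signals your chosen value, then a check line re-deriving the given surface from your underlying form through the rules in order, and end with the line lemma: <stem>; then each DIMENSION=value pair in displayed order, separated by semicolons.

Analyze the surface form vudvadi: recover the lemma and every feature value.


underlying: vut-va-di
NUM=ak - signalled by the affix -va
CLASS=vo - signalled by the affix -di
check: vutvadi -> vudvadi -> vudvadi
lemma: vut; NUM=ak; CLASS=vo


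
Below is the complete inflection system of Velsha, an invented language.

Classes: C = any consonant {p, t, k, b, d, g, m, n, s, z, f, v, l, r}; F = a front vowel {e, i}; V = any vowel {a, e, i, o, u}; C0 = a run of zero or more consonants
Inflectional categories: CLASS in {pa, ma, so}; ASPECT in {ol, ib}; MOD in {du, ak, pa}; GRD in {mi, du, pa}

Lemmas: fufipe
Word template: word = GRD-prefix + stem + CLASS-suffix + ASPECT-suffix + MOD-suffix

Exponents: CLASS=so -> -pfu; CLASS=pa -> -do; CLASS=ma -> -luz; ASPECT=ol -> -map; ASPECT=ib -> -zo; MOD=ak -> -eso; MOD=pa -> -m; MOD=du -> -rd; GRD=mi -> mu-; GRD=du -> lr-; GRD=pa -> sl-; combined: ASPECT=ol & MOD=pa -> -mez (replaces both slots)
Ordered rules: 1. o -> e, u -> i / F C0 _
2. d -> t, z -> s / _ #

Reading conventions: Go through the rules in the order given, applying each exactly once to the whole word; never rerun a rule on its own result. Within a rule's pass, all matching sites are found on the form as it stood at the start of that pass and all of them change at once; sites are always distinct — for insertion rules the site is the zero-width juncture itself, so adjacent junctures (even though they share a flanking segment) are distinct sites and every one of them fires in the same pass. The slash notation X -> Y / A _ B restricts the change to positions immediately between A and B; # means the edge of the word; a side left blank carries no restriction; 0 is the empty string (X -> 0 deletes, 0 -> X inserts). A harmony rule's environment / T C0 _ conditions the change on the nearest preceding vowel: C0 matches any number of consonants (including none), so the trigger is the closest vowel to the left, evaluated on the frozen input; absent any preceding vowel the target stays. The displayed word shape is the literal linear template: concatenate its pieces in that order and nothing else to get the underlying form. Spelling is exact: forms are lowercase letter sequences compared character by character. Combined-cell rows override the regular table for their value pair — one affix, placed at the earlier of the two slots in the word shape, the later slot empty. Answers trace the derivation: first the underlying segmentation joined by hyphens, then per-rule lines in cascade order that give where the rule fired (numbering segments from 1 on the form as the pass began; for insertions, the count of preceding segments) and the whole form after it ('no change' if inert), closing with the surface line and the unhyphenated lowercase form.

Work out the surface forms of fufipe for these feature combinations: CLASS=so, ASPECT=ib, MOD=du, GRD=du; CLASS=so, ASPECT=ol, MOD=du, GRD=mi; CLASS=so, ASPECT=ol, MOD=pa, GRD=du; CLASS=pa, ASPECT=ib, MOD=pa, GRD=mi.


cell CLASS=so, ASPECT=ib, MOD=du, GRD=du:
underlying: lr-fufipe-pfu-zo-rd
1. o -> e, u -> i / F C0 _: fires at position(s) 11: lrfufipepfizord
2. d -> t, z -> s / _ #: fires at position(s) 15: lrfufipepfizort
surface: lrfufipepfizort

cell CLASS=so, ASPECT=ol, MOD=du, GRD=mi:
underlying: mu-fufipe-pfu-map-rd
1. o -> e, u -> i / F C0 _: fires at position(s) 11: mufufipepfimaprd
2. d -> t, z -> s / _ #: fires at position(s) 16: mufufipepfimaprt
surface: mufufipepfimaprt

cell CLASS=so, ASPECT=ol, MOD=pa, GRD=du:
underlying: lr-fufipe-pfu-mez
1. o -> e, u -> i / F C0 _: fires at position(s) 11: lrfufipepfimez
2. d -> t, z -> s / _ #: fires at position(s) 14: lrfufipepfimes
surface: lrfufipepfimes

cell CLASS=pa, ASPECT=ib, MOD=pa, GRD=mi:
underlying: mu-fufipe-do-zo-m
1. o -> e, u -> i / F C0 _: fires at position(s) 10: mufufipedezom
2. d -> t, z -> s / _ #: no change
surface: mufufipedezom


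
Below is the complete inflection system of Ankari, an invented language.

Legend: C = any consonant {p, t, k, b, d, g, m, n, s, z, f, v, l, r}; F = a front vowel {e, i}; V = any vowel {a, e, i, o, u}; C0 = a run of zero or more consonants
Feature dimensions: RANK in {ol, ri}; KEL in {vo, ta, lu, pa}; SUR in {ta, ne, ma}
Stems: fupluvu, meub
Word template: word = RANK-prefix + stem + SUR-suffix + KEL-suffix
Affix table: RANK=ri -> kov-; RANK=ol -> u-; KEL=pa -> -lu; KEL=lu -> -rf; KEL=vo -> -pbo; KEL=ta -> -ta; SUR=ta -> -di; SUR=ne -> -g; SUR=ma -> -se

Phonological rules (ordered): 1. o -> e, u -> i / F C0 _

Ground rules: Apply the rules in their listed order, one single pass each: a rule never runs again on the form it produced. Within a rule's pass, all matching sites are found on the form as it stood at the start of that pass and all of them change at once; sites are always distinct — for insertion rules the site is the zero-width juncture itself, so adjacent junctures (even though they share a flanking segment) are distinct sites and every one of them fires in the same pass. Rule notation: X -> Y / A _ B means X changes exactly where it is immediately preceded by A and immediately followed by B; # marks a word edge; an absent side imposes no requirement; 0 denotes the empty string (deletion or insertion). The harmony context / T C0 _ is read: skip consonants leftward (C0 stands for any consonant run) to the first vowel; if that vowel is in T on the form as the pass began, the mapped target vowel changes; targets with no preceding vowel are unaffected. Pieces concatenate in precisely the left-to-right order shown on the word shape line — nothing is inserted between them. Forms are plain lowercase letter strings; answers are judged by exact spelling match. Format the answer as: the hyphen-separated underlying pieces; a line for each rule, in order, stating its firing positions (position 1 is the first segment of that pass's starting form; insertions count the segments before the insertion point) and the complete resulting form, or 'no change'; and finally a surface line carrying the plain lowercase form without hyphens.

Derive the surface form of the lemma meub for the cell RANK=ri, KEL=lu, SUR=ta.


underlying: kov-meub-di-rf
1. o -> e, u -> i / F C0 _: fires at position(s) 6: kovmeibdirf
surface: kovmeibdirf


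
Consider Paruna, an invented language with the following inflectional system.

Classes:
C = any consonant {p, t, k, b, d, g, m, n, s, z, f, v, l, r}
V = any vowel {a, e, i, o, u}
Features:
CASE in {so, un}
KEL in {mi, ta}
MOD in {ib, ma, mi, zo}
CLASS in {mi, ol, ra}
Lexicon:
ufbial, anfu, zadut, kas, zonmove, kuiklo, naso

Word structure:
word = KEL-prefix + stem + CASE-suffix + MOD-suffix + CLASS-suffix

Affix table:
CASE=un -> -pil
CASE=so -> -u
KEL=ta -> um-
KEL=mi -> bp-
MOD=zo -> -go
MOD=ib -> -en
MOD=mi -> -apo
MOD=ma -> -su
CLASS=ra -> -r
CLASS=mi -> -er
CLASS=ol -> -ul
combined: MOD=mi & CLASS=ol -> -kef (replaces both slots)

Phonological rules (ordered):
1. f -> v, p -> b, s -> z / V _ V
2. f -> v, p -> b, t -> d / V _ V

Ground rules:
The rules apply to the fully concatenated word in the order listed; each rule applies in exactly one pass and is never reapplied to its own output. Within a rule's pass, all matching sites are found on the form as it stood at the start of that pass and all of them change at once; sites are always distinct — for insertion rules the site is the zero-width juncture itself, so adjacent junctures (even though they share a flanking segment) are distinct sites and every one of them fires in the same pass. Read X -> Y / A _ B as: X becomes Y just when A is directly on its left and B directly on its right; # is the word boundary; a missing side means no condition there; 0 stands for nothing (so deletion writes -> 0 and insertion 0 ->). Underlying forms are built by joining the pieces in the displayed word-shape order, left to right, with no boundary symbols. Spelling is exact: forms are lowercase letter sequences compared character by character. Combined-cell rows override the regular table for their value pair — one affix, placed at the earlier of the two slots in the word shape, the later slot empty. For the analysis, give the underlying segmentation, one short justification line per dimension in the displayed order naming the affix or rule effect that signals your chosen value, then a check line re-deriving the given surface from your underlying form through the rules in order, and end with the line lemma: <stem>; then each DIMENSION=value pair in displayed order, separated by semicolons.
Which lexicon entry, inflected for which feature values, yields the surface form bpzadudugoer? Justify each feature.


underlying: bp-zadut-u-go-er
CASE=so - signalled by the affix -u
KEL=mi - signalled by the affix bp-
MOD=zo - signalled by the affix -go
CLASS=mi - signalled by the affix -er
check: bpzadutugoer -> bpzadutugoer -> bpzadudugoer
lemma: zadut; CASE=so; KEL=mi; MOD=zo; CLASS=mi
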